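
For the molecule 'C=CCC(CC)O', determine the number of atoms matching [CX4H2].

2

The query [CX4H2] means: sp3 carbon (X4) with exactly two hydrogens.
Check the 7 heavy atoms by environment: 2× C (H2, X4) → match; 1× C (H1, X4) → no; 1× O (H1, X2) → no; 1× C (H1, X3) → no; 1× C (H2, X3) → no; 1× C (H3, X4) → no.
That gives 2 matching atoms.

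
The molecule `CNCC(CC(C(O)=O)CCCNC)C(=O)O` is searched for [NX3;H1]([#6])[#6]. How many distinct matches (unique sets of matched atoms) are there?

[NX3;H1]([#6])[#6] is the SMARTS for a secondary amine: a trivalent nitrogen with one H, bonded to two carbons.
The molecule carries 2 separate instances of an N-methylamino group (-NHCH3) meeting every constraint; each maps to a distinct set of atoms, giving 2 matches.

2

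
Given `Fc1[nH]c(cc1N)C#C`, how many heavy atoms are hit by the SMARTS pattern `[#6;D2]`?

2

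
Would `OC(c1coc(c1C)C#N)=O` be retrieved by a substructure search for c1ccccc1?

No

The pattern c1ccccc1 describes six aromatic carbons in a ring — a benzene ring.
The closest candidate here is a methyl group (-CH3), but no six-membered all-carbon aromatic ring is present. No other fragment satisfies the full query, so there is no match.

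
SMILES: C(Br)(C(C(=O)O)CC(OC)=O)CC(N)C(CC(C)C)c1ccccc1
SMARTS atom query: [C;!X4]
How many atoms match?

2

The query [C;!X4] means: aliphatic carbon that does not have four total connections.
Check the 25 heavy atoms by environment: 11× C (X4) → no; 2× C (X3) → match; 2× O (X1) → no; 2× O (X2) → no; 1× N (X3) → no; 1× Br (X1) → no; 6× c (aromatic, X3) → no.
That gives 2 matching atoms.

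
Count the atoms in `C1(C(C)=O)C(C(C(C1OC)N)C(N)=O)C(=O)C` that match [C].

11

Check the 17 heavy atoms by environment: 11× C → match; 2× N → no; 4× O → no.
That gives 11 matching atoms.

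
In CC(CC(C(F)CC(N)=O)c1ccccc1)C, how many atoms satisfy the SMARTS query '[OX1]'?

The query [OX1] means: aliphatic oxygen with one total connection — typically a carbonyl =O or an oxide.
Check the 17 heavy atoms by environment: 7× C (X4) → no; 1× F (X1) → no; 6× c (aromatic, X3) → no; 1× C (X3) → no; 1× O (X1) → match; 1× N (X3) → no.
That gives 1 matching atom.

1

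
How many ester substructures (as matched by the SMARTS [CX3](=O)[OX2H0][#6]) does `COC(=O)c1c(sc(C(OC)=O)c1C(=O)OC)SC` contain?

3

[CX3](=O)[OX2H0][#6] is the SMARTS for an ester: a carbonyl carbon bonded to an oxygen that is itself bonded to carbon (no H on that O).
The molecule carries 3 separate instances of a methyl-ester group (-C(=O)OCH3) meeting every constraint; each maps to a distinct set of atoms, giving 3 matches.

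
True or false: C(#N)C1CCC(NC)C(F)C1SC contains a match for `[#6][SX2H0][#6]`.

True

The pattern [#6][SX2H0][#6] describes an aliphatic sulfur bridging two carbons with no H on the sulfur — a thioether.
The molecule carries a methylthio ether (-SCH3), whose atoms satisfy every constraint of the query, so the pattern matches.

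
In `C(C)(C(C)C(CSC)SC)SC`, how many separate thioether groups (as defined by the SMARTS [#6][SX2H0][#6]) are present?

3

[#6][SX2H0][#6] is the SMARTS for a thioether: an aliphatic sulfur bridging two carbons with no H on the sulfur.
The molecule carries 3 separate instances of a methylthio ether (-SCH3) meeting every constraint; each maps to a distinct set of atoms, giving 3 matches.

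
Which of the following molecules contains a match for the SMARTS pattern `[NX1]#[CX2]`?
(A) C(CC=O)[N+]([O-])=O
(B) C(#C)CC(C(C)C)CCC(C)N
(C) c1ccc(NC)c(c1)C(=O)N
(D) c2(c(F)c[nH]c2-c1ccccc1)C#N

[NX1]#[CX2] describes a nitrogen triple-bonded to a two-connected carbon (a nitrile).
(A) has a nitro group (-[N+](=O)[O-]) but there is no C#N triple bond.
(B) has a primary amino group (-NH2) but the nitrogen is NX3 (three connections), not NX1 triple-bonded.
(C) has a primary amide (-C(=O)NH2) but the nitrogen is NX3, not NX1.
(D) contains a nitrile (-C#N), which satisfies every atom and bond constraint.
So the answer is (D).

D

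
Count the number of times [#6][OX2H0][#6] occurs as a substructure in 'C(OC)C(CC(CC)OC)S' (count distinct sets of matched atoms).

2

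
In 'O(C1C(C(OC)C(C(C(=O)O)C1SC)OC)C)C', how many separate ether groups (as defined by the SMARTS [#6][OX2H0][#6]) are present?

[#6][OX2H0][#6] is the SMARTS for an ether: an aliphatic oxygen bridging two carbons with no H on the oxygen.
The molecule carries 3 separate instances of a methoxy ether (-OCH3) meeting every constraint; each maps to a distinct set of atoms, giving 3 matches.

3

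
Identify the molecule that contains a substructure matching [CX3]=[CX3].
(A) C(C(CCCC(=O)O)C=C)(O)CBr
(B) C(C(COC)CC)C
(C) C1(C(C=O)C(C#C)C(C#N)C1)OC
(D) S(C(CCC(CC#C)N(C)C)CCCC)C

A

[CX3]=[CX3] describes a non-aromatic C=C double bond between two sp2 carbons (an alkene).
(A) contains a vinyl group (-CH=CH2), which satisfies every atom and bond constraint.
(B) has an ethyl group (-CH2CH3) but its C-C bond is a single bond between CX4 carbons, not CX3=CX3.
(C) has an ethynyl group (-C#CH) but the C-C bond is a triple bond, not a double bond.
(D) has an ethynyl group (-C#CH) but the C-C bond is a triple bond, not a double bond.
So the answer is (A).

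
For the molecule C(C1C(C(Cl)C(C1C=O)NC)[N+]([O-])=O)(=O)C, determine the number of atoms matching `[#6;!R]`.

4

The query [#6;!R] means: carbon not in any ring.
Check the 16 heavy atoms by environment: 5× C (in 5-ring) → no; 1× Cl (acyclic) → no; 1× N (charge +1, acyclic) → no; 1× O (charge -1, acyclic) → no; 3× O (acyclic) → no; 1× N (acyclic) → no; 4× C (acyclic) → match.
That gives 4 matching atoms.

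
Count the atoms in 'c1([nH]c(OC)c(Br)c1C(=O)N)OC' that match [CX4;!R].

Check the 13 heavy atoms by environment: 1× n (aromatic, X3, in 5-ring) → no; 4× c (aromatic, X3, in 5-ring) → no; 1× Br (X1, acyclic) → no; 1× C (X3, acyclic) → no; 1× O (X1, acyclic) → no; 1× N (X3, acyclic) → no; 2× O (X2, acyclic) → no; 2× C (X4, acyclic) → match.
That gives 2 matching atoms.

2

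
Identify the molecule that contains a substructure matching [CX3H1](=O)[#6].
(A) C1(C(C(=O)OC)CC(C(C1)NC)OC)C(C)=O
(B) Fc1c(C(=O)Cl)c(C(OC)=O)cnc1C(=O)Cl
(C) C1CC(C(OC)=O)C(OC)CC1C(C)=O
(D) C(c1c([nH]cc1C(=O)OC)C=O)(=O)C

D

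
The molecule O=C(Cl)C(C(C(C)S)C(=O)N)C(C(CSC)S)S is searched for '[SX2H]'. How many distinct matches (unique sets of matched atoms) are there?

3

[SX2H] is the SMARTS for a thiol: an aliphatic sulfur with two connections, one being H.
The molecule carries 3 separate instances of a thiol (-SH) meeting every constraint; each maps to a distinct set of atoms, giving 3 matches.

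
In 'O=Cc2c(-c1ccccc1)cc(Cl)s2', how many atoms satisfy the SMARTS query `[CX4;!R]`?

Check the 14 heavy atoms by environment: 1× s (aromatic, X2, in 5-ring) → no; 4× c (aromatic, X3, in 5-ring) → no; 1× C (X3, acyclic) → no; 1× O (X1, acyclic) → no; 1× Cl (X1, acyclic) → no; 6× c (aromatic, X3, in 6-ring) → no.
No environment satisfies the query, so 0 matching atoms.

0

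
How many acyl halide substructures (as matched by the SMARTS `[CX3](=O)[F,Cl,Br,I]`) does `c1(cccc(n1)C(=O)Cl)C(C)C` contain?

[CX3](=O)[F,Cl,Br,I] is the SMARTS for an acyl halide: a carbonyl carbon bonded to a halogen.
Exactly one fragment in the molecule meets all constraints, giving 1 match.

1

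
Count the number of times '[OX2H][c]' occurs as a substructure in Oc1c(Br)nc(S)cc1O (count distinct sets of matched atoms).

2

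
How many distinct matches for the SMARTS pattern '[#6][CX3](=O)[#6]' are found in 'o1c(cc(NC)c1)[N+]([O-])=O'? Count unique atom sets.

[#6][CX3](=O)[#6] is the SMARTS for a ketone: a carbonyl carbon (no H) flanked by two carbons.
No fragment in the molecule satisfies every constraint, giving 0 matches.

0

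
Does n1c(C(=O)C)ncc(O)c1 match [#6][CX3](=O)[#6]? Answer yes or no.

Yes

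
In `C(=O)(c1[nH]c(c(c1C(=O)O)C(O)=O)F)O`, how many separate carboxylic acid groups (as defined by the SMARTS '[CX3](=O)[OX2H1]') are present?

[CX3](=O)[OX2H1] is the SMARTS for a carboxylic acid: an sp2 carbon double-bonded to O and single-bonded to an -OH oxygen.
The molecule carries 3 separate instances of a carboxylic acid group (-C(=O)OH) meeting every constraint; each maps to a distinct set of atoms, giving 3 matches.

3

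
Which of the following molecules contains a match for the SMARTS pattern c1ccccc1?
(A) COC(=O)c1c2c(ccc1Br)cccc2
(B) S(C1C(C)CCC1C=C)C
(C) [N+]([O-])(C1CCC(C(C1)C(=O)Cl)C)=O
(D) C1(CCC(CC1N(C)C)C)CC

A

c1ccccc1 describes six aromatic carbons in a ring (a benzene ring).
(A) contains the required atom environment, so the pattern matches.
(B) has a methyl group (-CH3) but no six-membered all-carbon aromatic ring is present.
(C) has a methyl group (-CH3) but no six-membered all-carbon aromatic ring is present.
(D) has a methyl group (-CH3) but no six-membered all-carbon aromatic ring is present.
So the answer is (A).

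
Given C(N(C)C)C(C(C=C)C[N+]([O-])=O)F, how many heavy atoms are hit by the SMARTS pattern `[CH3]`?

2

The query [CH3] means: aliphatic carbon with exactly three hydrogens.
Check the 13 heavy atoms by environment: 3× C (H2) → no; 3× C (H1) → no; 1× N (charge +1, H0) → no; 1× O (charge -1, H0) → no; 1× O (H0) → no; 1× F (H0) → no; 1× N (H0) → no; 2× C (H3) → match.
That gives 2 matching atoms.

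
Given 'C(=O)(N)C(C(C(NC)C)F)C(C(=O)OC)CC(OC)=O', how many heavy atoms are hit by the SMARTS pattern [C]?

12

The query [C] means: uppercase C matches aliphatic (non-aromatic) carbon only.
Check the 20 heavy atoms by environment: 12× C → match; 5× O → no; 2× N → no; 1× F → no.
That gives 12 matching atoms.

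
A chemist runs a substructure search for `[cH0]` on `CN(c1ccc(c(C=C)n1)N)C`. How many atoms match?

3

The query [cH0] means: aromatic carbon with no attached hydrogen (substituted or ring-fusion).
Check the 12 heavy atoms by environment: 1× n (aromatic, H0) → no; 3× c (aromatic, H0) → match; 2× c (aromatic, H1) → no; 1× N (H0) → no; 2× C (H3) → no; 1× C (H1) → no; 1× C (H2) → no; 1× N (H2) → no.
That gives 3 matching atoms.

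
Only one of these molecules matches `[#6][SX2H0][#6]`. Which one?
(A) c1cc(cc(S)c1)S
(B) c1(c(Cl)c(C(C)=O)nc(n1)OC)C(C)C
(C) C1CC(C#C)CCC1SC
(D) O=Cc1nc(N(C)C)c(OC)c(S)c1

C

[#6][SX2H0][#6] describes an aliphatic sulfur bridging two carbons with no H on the sulfur (a thioether).
(A) has a thiol (-SH) but the sulfur has H1, not H0 bridging two carbons.
(B) has a methoxy ether (-OCH3) but the bridging atom is O, not S.
(C) contains a methylthio ether (-SCH3), which satisfies every atom and bond constraint.
(D) has a thiol (-SH) but the sulfur has H1, not H0 bridging two carbons.
So the answer is (C).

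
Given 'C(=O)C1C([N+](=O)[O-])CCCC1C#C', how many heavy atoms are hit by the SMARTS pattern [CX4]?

6

The query [CX4] means: C with X4: aliphatic carbon with exactly 4 total connections (bonds + H).
Check the 13 heavy atoms by environment: 6× C (X4) → match; 1× C (X3) → no; 2× O (X1) → no; 2× C (X2) → no; 1× N (charge +1, X3) → no; 1× O (charge -1, X1) → no.
That gives 6 matching atoms.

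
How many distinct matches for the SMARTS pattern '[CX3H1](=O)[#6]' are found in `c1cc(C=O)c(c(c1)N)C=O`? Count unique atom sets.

2

[CX3H1](=O)[#6] is the SMARTS for an aldehyde: an sp2 carbon with one H, double-bonded to O and single-bonded to carbon.
The molecule carries 2 separate instances of an aldehyde (-CHO) meeting every constraint; each maps to a distinct set of atoms, giving 2 matches.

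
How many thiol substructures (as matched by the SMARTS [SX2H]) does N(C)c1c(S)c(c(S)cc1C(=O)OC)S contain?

3

[SX2H] is the SMARTS for a thiol: an aliphatic sulfur with two connections, one being H.
The molecule carries 3 separate instances of a thiol (-SH) meeting every constraint; each maps to a distinct set of atoms, giving 3 matches.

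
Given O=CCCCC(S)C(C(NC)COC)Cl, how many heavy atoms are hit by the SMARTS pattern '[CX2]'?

0

The query [CX2] means: C with X2: aliphatic carbon with exactly 2 total connections.
Check the 15 heavy atoms by environment: 9× C (X4) → no; 1× N (X3) → no; 1× C (X3) → no; 1× O (X1) → no; 1× Cl (X1) → no; 1× S (X2) → no; 1× O (X2) → no.
No environment satisfies the query, so 0 matching atoms.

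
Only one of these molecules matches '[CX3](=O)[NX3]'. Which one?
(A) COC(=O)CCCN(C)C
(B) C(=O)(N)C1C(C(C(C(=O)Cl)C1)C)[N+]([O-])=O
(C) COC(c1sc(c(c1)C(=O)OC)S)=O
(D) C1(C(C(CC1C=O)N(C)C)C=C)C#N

B

[CX3](=O)[NX3] describes a carbonyl carbon bonded to a trivalent nitrogen (an amide).
(A) has a methyl-ester group (-C(=O)OCH3) but the carbonyl is bonded to O, not to an NX3 nitrogen.
(B) contains a primary amide (-C(=O)NH2), which satisfies every atom and bond constraint.
(C) has a methyl-ester group (-C(=O)OCH3) but the carbonyl is bonded to O, not to an NX3 nitrogen.
(D) has a nitrile (-C#N) but the nitrile N is NX1 (triple-bonded), not NX3.
So the answer is (B).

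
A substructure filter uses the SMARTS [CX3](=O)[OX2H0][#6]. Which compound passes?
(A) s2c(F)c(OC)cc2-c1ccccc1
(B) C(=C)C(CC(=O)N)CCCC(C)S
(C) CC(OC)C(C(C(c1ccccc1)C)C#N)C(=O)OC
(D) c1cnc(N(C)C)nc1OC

[CX3](=O)[OX2H0][#6] describes a carbonyl carbon bonded to an oxygen that is itself bonded to carbon (no H on that O) (an ester).
(A) has a methoxy ether (-OCH3) but the ether oxygen is not adjacent to a C=O carbon.
(B) has a primary amide (-C(=O)NH2) but the carbonyl is bonded to N, not to an O-C linkage.
(C) contains a methyl-ester group (-C(=O)OCH3), which satisfies every atom and bond constraint.
(D) has a methoxy ether (-OCH3) but the ether oxygen is not adjacent to a C=O carbon.
So the answer is (C).

C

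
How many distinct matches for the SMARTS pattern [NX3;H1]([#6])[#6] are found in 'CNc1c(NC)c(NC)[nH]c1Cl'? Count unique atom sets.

[NX3;H1]([#6])[#6] is the SMARTS for a secondary amine: a trivalent nitrogen with one H, bonded to two carbons.
The molecule carries 3 separate instances of an N-methylamino group (-NHCH3) meeting every constraint; each maps to a distinct set of atoms, giving 3 matches.

3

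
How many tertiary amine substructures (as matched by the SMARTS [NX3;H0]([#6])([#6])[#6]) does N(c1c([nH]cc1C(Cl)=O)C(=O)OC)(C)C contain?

[NX3;H0]([#6])([#6])[#6] is the SMARTS for a tertiary amine: a trivalent nitrogen with no H, bonded to three carbons.
Exactly one fragment in the molecule meets all constraints, giving 1 match.

1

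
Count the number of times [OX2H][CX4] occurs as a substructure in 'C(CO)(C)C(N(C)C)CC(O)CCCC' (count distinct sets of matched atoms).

2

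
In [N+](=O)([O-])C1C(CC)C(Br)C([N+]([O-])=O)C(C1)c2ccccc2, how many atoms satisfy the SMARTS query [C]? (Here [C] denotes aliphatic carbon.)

8

The query [C] means: uppercase C matches aliphatic (non-aromatic) carbon only.
Check the 21 heavy atoms by environment: 8× C → match; 1× Br → no; 6× c (aromatic) → no; 2× N (charge +1) → no; 2× O (charge -1) → no; 2× O → no.
That gives 8 matching atoms.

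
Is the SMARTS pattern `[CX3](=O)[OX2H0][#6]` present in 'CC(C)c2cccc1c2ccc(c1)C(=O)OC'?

Yes

The pattern [CX3](=O)[OX2H0][#6] describes a carbonyl carbon bonded to an oxygen that is itself bonded to carbon (no H on that O) — an ester.
The molecule carries a methyl-ester group (-C(=O)OCH3), whose atoms satisfy every constraint of the query, so the pattern matches.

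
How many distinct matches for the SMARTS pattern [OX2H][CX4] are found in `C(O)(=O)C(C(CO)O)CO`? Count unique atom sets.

[OX2H][CX4] is the SMARTS for an aliphatic alcohol: a hydroxyl oxygen bound to an sp3 (X4) carbon.
The molecule carries 3 separate instances of a hydroxyl group (-OH) meeting every constraint; each maps to a distinct set of atoms, giving 3 matches.

3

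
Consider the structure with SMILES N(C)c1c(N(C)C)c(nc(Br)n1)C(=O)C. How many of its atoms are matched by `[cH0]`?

Check the 15 heavy atoms by environment: 2× n (aromatic, H0) → no; 4× c (aromatic, H0) → match; 1× C (H0) → no; 1× O (H0) → no; 4× C (H3) → no; 1× N (H1) → no; 1× Br (H0) → no; 1× N (H0) → no.
That gives 4 matching atoms.

4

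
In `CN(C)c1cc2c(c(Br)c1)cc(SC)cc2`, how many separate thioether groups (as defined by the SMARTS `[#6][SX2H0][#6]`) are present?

[#6][SX2H0][#6] is the SMARTS for a thioether: an aliphatic sulfur bridging two carbons with no H on the sulfur.
Exactly one fragment in the molecule meets all constraints, giving 1 match.

1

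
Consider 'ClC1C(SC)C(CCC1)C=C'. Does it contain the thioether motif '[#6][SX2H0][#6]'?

The pattern [#6][SX2H0][#6] describes an aliphatic sulfur bridging two carbons with no H on the sulfur — a thioether.
The molecule carries a methylthio ether (-SCH3), whose atoms satisfy every constraint of the query, so the pattern matches.

Yes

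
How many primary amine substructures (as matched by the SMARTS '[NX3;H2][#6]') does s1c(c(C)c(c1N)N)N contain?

3

[NX3;H2][#6] is the SMARTS for a primary amine: a trivalent nitrogen with two H attached to carbon.
The molecule carries 3 separate instances of a primary amino group (-NH2) meeting every constraint; each maps to a distinct set of atoms, giving 3 matches.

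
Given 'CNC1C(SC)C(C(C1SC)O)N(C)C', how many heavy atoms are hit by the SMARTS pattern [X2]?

3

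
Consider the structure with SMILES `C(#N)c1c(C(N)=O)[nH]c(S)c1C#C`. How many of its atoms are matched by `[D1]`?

5

The query [D1] means: atom with exactly one heavy-atom neighbour (degree 1).
Check the 13 heavy atoms by environment: 1× n (aromatic, D2) → no; 4× c (aromatic, D3) → no; 2× C (D2) → no; 2× N (D1) → match; 1× S (D1) → match; 1× C (D1) → match; 1× C (D3) → no; 1× O (D1) → match.
Summing the matching environments: 2 + 1 + 1 + 1 = 5 matching atoms.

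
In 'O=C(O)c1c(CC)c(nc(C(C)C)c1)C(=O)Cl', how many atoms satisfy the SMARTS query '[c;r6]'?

5

The query [c;r6] means: aromatic carbon that belongs to a six-membered ring.
Check the 17 heavy atoms by environment: 1× n (aromatic, in 6-ring) → no; 5× c (aromatic, in 6-ring) → match; 7× C (acyclic) → no; 3× O (acyclic) → no; 1× Cl (acyclic) → no.
That gives 5 matching atoms.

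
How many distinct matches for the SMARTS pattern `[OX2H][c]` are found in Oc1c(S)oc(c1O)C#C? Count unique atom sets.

2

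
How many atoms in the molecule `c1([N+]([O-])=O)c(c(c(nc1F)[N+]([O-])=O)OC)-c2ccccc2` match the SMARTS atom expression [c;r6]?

The query [c;r6] means: aromatic carbon that belongs to a six-membered ring.
Check the 21 heavy atoms by environment: 1× n (aromatic, in 6-ring) → no; 11× c (aromatic, in 6-ring) → match; 2× N (charge +1, acyclic) → no; 2× O (charge -1, acyclic) → no; 3× O (acyclic) → no; 1× C (acyclic) → no; 1× F (acyclic) → no.
That gives 11 matching atoms.

11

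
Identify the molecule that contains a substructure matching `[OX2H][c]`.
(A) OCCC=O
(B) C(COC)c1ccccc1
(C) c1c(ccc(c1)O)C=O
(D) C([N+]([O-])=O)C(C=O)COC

[OX2H][c] describes a hydroxyl oxygen attached to an aromatic carbon (a phenol).
(A) has a hydroxyl group (-OH) but the -OH is on an aliphatic carbon, not an aromatic c.
(B) has a methoxy ether (-OCH3) but the oxygen has H0, not H1.
(C) contains a hydroxyl group (-OH), which satisfies every atom and bond constraint.
(D) has a methoxy ether (-OCH3) but the oxygen has H0, not H1.
So the answer is (C).

C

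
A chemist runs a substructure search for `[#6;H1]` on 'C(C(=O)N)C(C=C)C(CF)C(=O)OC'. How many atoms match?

3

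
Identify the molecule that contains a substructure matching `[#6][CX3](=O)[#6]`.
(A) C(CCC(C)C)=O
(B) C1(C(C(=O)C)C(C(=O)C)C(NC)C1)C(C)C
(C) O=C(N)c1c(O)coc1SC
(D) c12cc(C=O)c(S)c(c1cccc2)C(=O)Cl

B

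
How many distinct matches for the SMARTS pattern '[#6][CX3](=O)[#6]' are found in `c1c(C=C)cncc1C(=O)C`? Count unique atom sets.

1

[#6][CX3](=O)[#6] is the SMARTS for a ketone: a carbonyl carbon (no H) flanked by two carbons.
Exactly one fragment in the molecule meets all constraints, giving 1 match.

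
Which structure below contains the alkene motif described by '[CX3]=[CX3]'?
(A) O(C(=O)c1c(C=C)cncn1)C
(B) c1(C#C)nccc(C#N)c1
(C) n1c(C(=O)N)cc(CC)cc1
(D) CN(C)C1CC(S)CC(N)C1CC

A

[CX3]=[CX3] describes a non-aromatic C=C double bond between two sp2 carbons (an alkene).
(A) contains a vinyl group (-CH=CH2), which satisfies every atom and bond constraint.
(B) has an ethynyl group (-C#CH) but the C-C bond is a triple bond, not a double bond.
(C) has an ethyl group (-CH2CH3) but its C-C bond is a single bond between CX4 carbons, not CX3=CX3.
(D) has an ethyl group (-CH2CH3) but its C-C bond is a single bond between CX4 carbons, not CX3=CX3.
So the answer is (A).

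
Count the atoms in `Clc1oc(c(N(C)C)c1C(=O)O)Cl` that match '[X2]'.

2

The query [X2] means: any atom with exactly two total connections (bonds + H).
Check the 13 heavy atoms by environment: 1× o (aromatic, X2) → match; 4× c (aromatic, X3) → no; 1× C (X3) → no; 1× O (X1) → no; 1× O (X2) → match; 1× N (X3) → no; 2× C (X4) → no; 2× Cl (X1) → no.
Summing the matching environments: 1 + 1 = 2 matching atoms.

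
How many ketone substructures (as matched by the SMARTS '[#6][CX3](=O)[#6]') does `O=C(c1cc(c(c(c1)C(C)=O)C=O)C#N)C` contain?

[#6][CX3](=O)[#6] is the SMARTS for a ketone: a carbonyl carbon (no H) flanked by two carbons.
The molecule carries 2 separate instances of an acetyl/ketone group (-C(=O)CH3) meeting every constraint; each maps to a distinct set of atoms, giving 2 matches.

2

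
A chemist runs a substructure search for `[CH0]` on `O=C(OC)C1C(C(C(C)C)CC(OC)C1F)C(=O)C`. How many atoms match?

2

The query [CH0] means: aliphatic carbon with no attached hydrogen.
Check the 19 heavy atoms by environment: 6× C (H1) → no; 1× C (H2) → no; 2× C (H0) → match; 4× O (H0) → no; 5× C (H3) → no; 1× F (H0) → no.
That gives 2 matching atoms.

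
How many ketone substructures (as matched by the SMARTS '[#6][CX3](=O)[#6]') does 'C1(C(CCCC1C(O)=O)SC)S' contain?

0

[#6][CX3](=O)[#6] is the SMARTS for a ketone: a carbonyl carbon (no H) flanked by two carbons.
The molecule has a carboxylic acid group (-C(=O)OH), but one neighbour of the carbonyl carbon is O, not C; nothing else fits, so there are 0 matches.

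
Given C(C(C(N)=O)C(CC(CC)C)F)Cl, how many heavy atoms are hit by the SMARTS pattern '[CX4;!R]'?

8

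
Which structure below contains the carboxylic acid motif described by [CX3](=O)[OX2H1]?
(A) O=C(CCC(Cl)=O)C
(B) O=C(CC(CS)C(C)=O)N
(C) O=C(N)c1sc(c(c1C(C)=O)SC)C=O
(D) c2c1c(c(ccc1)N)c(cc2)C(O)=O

D

[CX3](=O)[OX2H1] describes an sp2 carbon double-bonded to O and single-bonded to an -OH oxygen (a carboxylic acid).
(A) has an acyl chloride (-C(=O)Cl) but the carbonyl is bonded to Cl, not to an -OH oxygen.
(B) has a primary amide (-C(=O)NH2) but the carbonyl is bonded to N, not to an -OH oxygen.
(C) has a primary amide (-C(=O)NH2) but the carbonyl is bonded to N, not to an -OH oxygen.
(D) contains a carboxylic acid group (-C(=O)OH), which satisfies every atom and bond constraint.
So the answer is (D).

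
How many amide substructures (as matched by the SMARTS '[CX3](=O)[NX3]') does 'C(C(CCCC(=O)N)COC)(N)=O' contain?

[CX3](=O)[NX3] is the SMARTS for an amide: a carbonyl carbon bonded to a trivalent nitrogen.
The molecule carries 2 separate instances of a primary amide (-C(=O)NH2) meeting every constraint; each maps to a distinct set of atoms, giving 2 matches.

2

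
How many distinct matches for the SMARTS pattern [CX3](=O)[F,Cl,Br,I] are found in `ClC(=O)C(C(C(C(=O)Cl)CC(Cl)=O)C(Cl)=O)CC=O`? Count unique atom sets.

[CX3](=O)[F,Cl,Br,I] is the SMARTS for an acyl halide: a carbonyl carbon bonded to a halogen.
The molecule carries 4 separate instances of an acyl chloride (-C(=O)Cl) meeting every constraint; each maps to a distinct set of atoms, giving 4 matches.

4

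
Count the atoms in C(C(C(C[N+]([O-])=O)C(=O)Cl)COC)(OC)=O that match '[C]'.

The query [C] means: uppercase C matches aliphatic (non-aromatic) carbon only.
Check the 16 heavy atoms by environment: 8× C → match; 5× O → no; 1× Cl → no; 1× N (charge +1) → no; 1× O (charge -1) → no.
That gives 8 matching atoms.

8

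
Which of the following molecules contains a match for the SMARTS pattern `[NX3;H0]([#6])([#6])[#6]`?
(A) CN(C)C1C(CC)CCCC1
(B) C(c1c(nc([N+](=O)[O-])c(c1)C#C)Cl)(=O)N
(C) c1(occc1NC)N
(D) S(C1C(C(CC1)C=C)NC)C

A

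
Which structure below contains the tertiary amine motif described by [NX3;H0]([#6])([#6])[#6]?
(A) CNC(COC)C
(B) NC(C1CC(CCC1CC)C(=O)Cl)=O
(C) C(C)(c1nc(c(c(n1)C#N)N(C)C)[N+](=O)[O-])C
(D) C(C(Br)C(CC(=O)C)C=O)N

C

[NX3;H0]([#6])([#6])[#6] describes a trivalent nitrogen with no H, bonded to three carbons (a tertiary amine).
(A) has an N-methylamino group (-NHCH3) but the nitrogen still has one H (H1), not H0.
(B) has a primary amide (-C(=O)NH2) but the amide nitrogen has H2 and only one carbon neighbour.
(C) contains a dimethylamino group (-N(CH3)2), which satisfies every atom and bond constraint.
(D) has a primary amino group (-NH2) but the nitrogen has H2, not H0 with three carbons.
So the answer is (C).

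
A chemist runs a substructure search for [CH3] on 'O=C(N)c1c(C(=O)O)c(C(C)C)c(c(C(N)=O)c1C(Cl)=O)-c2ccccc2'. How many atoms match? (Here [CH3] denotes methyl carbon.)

2

The query [CH3] means: aliphatic carbon with exactly three hydrogens.
Check the 27 heavy atoms by environment: 7× c (aromatic, H0) → no; 4× C (H0) → no; 4× O (H0) → no; 2× N (H2) → no; 1× Cl (H0) → no; 1× O (H1) → no; 5× c (aromatic, H1) → no; 1× C (H1) → no; 2× C (H3) → match.
That gives 2 matching atoms.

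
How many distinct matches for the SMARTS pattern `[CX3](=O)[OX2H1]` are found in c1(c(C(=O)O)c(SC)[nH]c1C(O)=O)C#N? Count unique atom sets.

2

[CX3](=O)[OX2H1] is the SMARTS for a carboxylic acid: an sp2 carbon double-bonded to O and single-bonded to an -OH oxygen.
The molecule carries 2 separate instances of a carboxylic acid group (-C(=O)OH) meeting every constraint; each maps to a distinct set of atoms, giving 2 matches.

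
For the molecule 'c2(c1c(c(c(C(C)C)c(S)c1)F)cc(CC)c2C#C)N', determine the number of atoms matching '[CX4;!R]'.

The query [CX4;!R] means: aliphatic carbon with four total connections, not in a ring.
Check the 20 heavy atoms by environment: 10× c (aromatic, X3, in 6-ring) → no; 1× F (X1, acyclic) → no; 5× C (X4, acyclic) → match; 1× N (X3, acyclic) → no; 1× S (X2, acyclic) → no; 2× C (X2, acyclic) → no.
That gives 5 matching atoms.

5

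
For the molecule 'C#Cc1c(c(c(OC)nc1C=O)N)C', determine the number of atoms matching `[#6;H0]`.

The query [#6;H0] means: any carbon with no attached hydrogen.
Check the 14 heavy atoms by environment: 1× n (aromatic, H0) → no; 5× c (aromatic, H0) → match; 1× N (H2) → no; 2× C (H3) → no; 2× C (H1) → no; 2× O (H0) → no; 1× C (H0) → match.
Summing the matching environments: 5 + 1 = 6 matching atoms.

6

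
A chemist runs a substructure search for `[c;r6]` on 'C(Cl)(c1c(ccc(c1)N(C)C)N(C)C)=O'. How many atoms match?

6

The query [c;r6] means: aromatic carbon that belongs to a six-membered ring.
Check the 15 heavy atoms by environment: 6× c (aromatic, in 6-ring) → match; 5× C (acyclic) → no; 1× O (acyclic) → no; 1× Cl (acyclic) → no; 2× N (acyclic) → no.
That gives 6 matching atoms.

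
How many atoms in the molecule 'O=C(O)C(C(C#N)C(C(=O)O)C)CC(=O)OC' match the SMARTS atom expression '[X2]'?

4

Check the 17 heavy atoms by environment: 6× C (X4) → no; 3× C (X3) → no; 3× O (X1) → no; 3× O (X2) → match; 1× C (X2) → match; 1× N (X1) → no.
Summing the matching environments: 3 + 1 = 4 matching atoms.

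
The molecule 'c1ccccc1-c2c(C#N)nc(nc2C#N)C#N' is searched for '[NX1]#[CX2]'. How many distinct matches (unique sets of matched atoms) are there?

3

[NX1]#[CX2] is the SMARTS for a nitrile: a nitrogen triple-bonded to a two-connected carbon.
The molecule carries 3 separate instances of a nitrile (-C#N) meeting every constraint; each maps to a distinct set of atoms, giving 3 matches.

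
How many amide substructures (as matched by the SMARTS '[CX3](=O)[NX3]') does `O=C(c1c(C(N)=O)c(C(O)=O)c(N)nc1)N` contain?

2

[CX3](=O)[NX3] is the SMARTS for an amide: a carbonyl carbon bonded to a trivalent nitrogen.
The molecule carries 2 separate instances of a primary amide (-C(=O)NH2) meeting every constraint; each maps to a distinct set of atoms, giving 2 matches.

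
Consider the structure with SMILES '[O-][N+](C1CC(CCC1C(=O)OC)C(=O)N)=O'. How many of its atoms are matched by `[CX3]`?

2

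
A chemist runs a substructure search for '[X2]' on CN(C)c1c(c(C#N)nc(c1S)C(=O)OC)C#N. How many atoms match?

5

The query [X2] means: any atom with exactly two total connections (bonds + H).
Check the 18 heavy atoms by environment: 1× n (aromatic, X2) → match; 5× c (aromatic, X3) → no; 2× C (X2) → match; 2× N (X1) → no; 1× N (X3) → no; 3× C (X4) → no; 1× S (X2) → match; 1× C (X3) → no; 1× O (X1) → no; 1× O (X2) → match.
Summing the matching environments: 1 + 2 + 1 + 1 = 5 matching atoms.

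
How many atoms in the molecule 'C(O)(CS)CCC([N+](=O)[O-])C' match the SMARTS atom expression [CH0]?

Check the 11 heavy atoms by environment: 3× C (H2) → no; 2× C (H1) → no; 1× C (H3) → no; 1× N (charge +1, H0) → no; 1× O (charge -1, H0) → no; 1× O (H0) → no; 1× O (H1) → no; 1× S (H1) → no.
No environment satisfies the query, so 0 matching atoms.

0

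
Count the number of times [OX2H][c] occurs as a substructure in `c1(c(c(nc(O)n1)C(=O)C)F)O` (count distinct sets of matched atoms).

2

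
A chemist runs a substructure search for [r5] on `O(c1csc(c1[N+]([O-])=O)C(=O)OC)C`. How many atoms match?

5

Check the 14 heavy atoms by environment: 1× s (aromatic, in 5-ring) → match; 4× c (aromatic, in 5-ring) → match; 1× N (charge +1, acyclic) → no; 1× O (charge -1, acyclic) → no; 4× O (acyclic) → no; 3× C (acyclic) → no.
Summing the matching environments: 1 + 4 = 5 matching atoms.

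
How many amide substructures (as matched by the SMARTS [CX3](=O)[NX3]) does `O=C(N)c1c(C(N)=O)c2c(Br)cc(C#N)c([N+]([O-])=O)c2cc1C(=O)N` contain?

3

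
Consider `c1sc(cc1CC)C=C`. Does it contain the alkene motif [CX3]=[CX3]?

Yes

The pattern [CX3]=[CX3] describes a non-aromatic C=C double bond between two sp2 carbons — an alkene.
The molecule carries a vinyl group (-CH=CH2), whose atoms satisfy every constraint of the query, so the pattern matches.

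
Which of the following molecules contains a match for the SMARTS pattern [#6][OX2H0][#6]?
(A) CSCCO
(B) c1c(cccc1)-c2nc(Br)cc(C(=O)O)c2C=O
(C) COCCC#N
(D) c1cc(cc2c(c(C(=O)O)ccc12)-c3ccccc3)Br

C

[#6][OX2H0][#6] describes an aliphatic oxygen bridging two carbons with no H on the oxygen (an ether).
(A) has a hydroxyl group (-OH) but the oxygen has H1, not H0 bridging two carbons.
(B) has a carboxylic acid group (-C(=O)OH) but the -OH oxygen has H1; the =O is OX1, not OX2.
(C) contains a methoxy ether (-OCH3), which satisfies every atom and bond constraint.
(D) has a carboxylic acid group (-C(=O)OH) but the -OH oxygen has H1; the =O is OX1, not OX2.
So the answer is (C).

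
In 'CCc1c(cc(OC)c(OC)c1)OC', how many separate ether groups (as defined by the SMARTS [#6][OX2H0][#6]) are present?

3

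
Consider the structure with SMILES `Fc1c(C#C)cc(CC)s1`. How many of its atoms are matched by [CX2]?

2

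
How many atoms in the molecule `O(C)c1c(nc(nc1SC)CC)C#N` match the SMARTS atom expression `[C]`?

The query [C] means: uppercase C matches aliphatic (non-aromatic) carbon only.
Check the 14 heavy atoms by environment: 2× n (aromatic) → no; 4× c (aromatic) → no; 5× C → match; 1× N → no; 1× S → no; 1× O → no.
That gives 5 matching atoms.

5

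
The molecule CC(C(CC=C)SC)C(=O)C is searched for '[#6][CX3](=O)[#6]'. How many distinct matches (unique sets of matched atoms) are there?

1

[#6][CX3](=O)[#6] is the SMARTS for a ketone: a carbonyl carbon (no H) flanked by two carbons.
Exactly one fragment in the molecule meets all constraints, giving 1 match.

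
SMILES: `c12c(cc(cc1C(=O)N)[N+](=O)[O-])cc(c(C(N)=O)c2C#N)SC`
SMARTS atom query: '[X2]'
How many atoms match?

2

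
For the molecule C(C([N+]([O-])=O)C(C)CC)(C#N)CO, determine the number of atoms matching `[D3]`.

4

Check the 13 heavy atoms by environment: 2× C (D1) → no; 3× C (D3) → match; 3× C (D2) → no; 1× N (D1) → no; 1× N (charge +1, D3) → match; 1× O (charge -1, D1) → no; 2× O (D1) → no.
Summing the matching environments: 3 + 1 = 4 matching atoms.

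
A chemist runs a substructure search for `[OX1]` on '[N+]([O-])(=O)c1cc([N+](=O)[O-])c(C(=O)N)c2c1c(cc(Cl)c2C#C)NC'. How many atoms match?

5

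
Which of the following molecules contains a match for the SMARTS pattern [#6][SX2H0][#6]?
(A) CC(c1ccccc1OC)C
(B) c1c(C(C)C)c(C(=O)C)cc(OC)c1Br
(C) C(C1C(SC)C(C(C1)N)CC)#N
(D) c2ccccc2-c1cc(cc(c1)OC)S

C

[#6][SX2H0][#6] describes an aliphatic sulfur bridging two carbons with no H on the sulfur (a thioether).
(A) has a methoxy ether (-OCH3) but the bridging atom is O, not S.
(B) has a methoxy ether (-OCH3) but the bridging atom is O, not S.
(C) contains a methylthio ether (-SCH3), which satisfies every atom and bond constraint.
(D) has a methoxy ether (-OCH3) but the bridging atom is O, not S.
So the answer is (C).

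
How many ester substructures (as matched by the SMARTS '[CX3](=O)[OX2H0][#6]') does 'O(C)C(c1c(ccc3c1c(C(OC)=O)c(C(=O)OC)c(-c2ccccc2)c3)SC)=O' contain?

[CX3](=O)[OX2H0][#6] is the SMARTS for an ester: a carbonyl carbon bonded to an oxygen that is itself bonded to carbon (no H on that O).
The molecule carries 3 separate instances of a methyl-ester group (-C(=O)OCH3) meeting every constraint; each maps to a distinct set of atoms, giving 3 matches.

3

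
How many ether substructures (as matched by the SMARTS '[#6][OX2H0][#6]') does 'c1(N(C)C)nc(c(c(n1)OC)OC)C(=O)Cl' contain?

[#6][OX2H0][#6] is the SMARTS for an ether: an aliphatic oxygen bridging two carbons with no H on the oxygen.
The molecule carries 2 separate instances of a methoxy ether (-OCH3) meeting every constraint; each maps to a distinct set of atoms, giving 2 matches.

2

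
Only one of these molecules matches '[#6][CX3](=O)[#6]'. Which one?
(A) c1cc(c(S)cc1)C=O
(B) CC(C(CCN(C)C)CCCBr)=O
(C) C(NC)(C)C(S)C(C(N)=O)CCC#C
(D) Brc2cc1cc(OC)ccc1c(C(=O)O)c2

B

[#6][CX3](=O)[#6] describes a carbonyl carbon (no H) flanked by two carbons (a ketone).
(A) has an aldehyde (-CHO) but the carbonyl carbon has H1, so it is not flanked by two carbons.
(B) contains an acetyl/ketone group (-C(=O)CH3), which satisfies every atom and bond constraint.
(C) has a primary amide (-C(=O)NH2) but one neighbour of the carbonyl carbon is N, not C.
(D) has a carboxylic acid group (-C(=O)OH) but one neighbour of the carbonyl carbon is O, not C.
So the answer is (B).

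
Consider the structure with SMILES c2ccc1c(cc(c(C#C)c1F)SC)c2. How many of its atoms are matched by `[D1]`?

3

Check the 15 heavy atoms by environment: 5× c (aromatic, D3) → no; 5× c (aromatic, D2) → no; 1× F (D1) → match; 1× C (D2) → no; 2× C (D1) → match; 1× S (D2) → no.
Summing the matching environments: 1 + 2 = 3 matching atoms.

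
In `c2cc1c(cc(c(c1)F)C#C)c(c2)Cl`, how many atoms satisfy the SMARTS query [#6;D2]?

6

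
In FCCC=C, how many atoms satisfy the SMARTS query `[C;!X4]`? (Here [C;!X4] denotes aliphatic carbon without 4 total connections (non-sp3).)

2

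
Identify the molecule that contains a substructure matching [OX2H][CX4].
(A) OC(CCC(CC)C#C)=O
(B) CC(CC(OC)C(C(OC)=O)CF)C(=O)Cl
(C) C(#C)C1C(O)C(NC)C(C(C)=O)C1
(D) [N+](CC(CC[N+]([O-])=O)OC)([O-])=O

[OX2H][CX4] describes a hydroxyl oxygen bound to an sp3 (X4) carbon (an aliphatic alcohol).
(A) has a carboxylic acid group (-C(=O)OH) but the -OH is on a CX3 carbonyl carbon, not a CX4 carbon.
(B) has a methoxy ether (-OCH3) but the oxygen has H0 (ether), not H1.
(C) contains a hydroxyl group (-OH), which satisfies every atom and bond constraint.
(D) has a methoxy ether (-OCH3) but the oxygen has H0 (ether), not H1.
So the answer is (C).

C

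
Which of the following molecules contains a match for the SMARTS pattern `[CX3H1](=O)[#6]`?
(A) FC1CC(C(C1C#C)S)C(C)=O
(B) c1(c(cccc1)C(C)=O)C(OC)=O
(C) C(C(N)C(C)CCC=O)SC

C

[CX3H1](=O)[#6] describes an sp2 carbon with one H, double-bonded to O and single-bonded to carbon (an aldehyde).
(A) has an acetyl/ketone group (-C(=O)CH3) but the carbonyl carbon has H0 (two carbon neighbours), not H1.
(B) has an acetyl/ketone group (-C(=O)CH3) but the carbonyl carbon has H0 (two carbon neighbours), not H1.
(C) contains an aldehyde (-CHO), which satisfies every atom and bond constraint.
So the answer is (C).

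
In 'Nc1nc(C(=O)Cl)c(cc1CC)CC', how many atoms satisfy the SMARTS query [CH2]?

2

Check the 14 heavy atoms by environment: 1× n (aromatic, H0) → no; 4× c (aromatic, H0) → no; 1× c (aromatic, H1) → no; 1× C (H0) → no; 1× O (H0) → no; 1× Cl (H0) → no; 1× N (H2) → no; 2× C (H2) → match; 2× C (H3) → no.
That gives 2 matching atoms.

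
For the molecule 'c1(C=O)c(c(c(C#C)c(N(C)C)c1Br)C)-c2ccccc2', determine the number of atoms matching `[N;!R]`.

1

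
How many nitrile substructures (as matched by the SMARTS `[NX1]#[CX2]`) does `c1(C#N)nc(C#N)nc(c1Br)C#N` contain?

[NX1]#[CX2] is the SMARTS for a nitrile: a nitrogen triple-bonded to a two-connected carbon.
The molecule carries 3 separate instances of a nitrile (-C#N) meeting every constraint; each maps to a distinct set of atoms, giving 3 matches.

3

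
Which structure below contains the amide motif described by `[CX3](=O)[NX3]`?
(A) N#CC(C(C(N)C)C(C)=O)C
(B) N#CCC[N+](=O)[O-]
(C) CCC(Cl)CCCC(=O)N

C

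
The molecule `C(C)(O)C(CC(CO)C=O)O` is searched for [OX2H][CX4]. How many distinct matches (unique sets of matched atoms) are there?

3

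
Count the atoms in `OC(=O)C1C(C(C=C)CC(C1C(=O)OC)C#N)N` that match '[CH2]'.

2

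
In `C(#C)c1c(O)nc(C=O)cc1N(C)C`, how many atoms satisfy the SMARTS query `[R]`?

6

Check the 14 heavy atoms by environment: 1× n (aromatic, in 6-ring) → match; 5× c (aromatic, in 6-ring) → match; 5× C (acyclic) → no; 2× O (acyclic) → no; 1× N (acyclic) → no.
Summing the matching environments: 1 + 5 = 6 matching atoms.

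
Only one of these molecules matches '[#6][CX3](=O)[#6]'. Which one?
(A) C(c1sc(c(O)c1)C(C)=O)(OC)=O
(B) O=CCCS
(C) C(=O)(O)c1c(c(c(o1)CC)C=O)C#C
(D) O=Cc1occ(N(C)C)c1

A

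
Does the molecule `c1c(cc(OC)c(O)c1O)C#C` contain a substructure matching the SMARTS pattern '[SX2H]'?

The pattern [SX2H] describes an aliphatic sulfur with two connections, one being H — a thiol.
The closest candidate here is a hydroxyl group (-OH), but it is an -OH, not an -SH. No other fragment satisfies the full query, so there is no match.

No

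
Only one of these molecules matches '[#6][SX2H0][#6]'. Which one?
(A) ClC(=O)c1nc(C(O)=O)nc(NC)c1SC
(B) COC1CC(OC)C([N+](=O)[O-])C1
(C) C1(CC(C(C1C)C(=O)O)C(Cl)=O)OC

A

[#6][SX2H0][#6] describes an aliphatic sulfur bridging two carbons with no H on the sulfur (a thioether).
(A) contains a methylthio ether (-SCH3), which satisfies every atom and bond constraint.
(B) has a methoxy ether (-OCH3) but the bridging atom is O, not S.
(C) has a methoxy ether (-OCH3) but the bridging atom is O, not S.
So the answer is (A).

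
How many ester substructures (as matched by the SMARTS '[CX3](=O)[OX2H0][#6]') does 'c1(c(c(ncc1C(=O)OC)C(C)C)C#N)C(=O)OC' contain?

2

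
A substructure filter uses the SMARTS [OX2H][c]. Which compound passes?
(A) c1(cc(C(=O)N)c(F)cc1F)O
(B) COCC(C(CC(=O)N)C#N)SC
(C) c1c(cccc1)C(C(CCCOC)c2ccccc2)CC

A

[OX2H][c] describes a hydroxyl oxygen attached to an aromatic carbon (a phenol).
(A) contains a hydroxyl group (-OH), which satisfies every atom and bond constraint.
(B) has a methoxy ether (-OCH3) but the oxygen has H0, not H1.
(C) has a methoxy ether (-OCH3) but the oxygen has H0, not H1.
So the answer is (A).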